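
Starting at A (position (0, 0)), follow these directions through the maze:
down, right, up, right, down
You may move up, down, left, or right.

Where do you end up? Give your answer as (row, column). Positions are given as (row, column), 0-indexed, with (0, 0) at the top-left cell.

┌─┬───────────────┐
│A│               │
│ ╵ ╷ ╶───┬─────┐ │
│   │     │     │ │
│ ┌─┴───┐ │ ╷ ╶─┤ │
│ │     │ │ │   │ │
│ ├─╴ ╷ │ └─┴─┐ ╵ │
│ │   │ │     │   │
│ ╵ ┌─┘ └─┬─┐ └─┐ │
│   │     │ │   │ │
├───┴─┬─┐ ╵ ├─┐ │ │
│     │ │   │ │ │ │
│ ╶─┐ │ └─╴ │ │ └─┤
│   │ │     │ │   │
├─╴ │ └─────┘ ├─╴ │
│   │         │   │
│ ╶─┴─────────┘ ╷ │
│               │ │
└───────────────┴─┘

Following directions step by step:
Start: (0, 0)
  down: (0, 0) → (1, 0)
  right: (1, 0) → (1, 1)
  up: (1, 1) → (0, 1)
  right: (0, 1) → (0, 2)
  down: (0, 2) → (1, 2)
Final position: (1, 2)

Path taken:

┌─┬───────────────┐
│A│↱ ↓            │
│ ╵ ╷ ╶───┬─────┐ │
│↳ ↑│B    │     │ │
│ ┌─┴───┐ │ ╷ ╶─┤ │
│ │     │ │ │   │ │
│ ├─╴ ╷ │ └─┴─┐ ╵ │
│ │   │ │     │   │
│ ╵ ┌─┘ └─┬─┐ └─┐ │
│   │     │ │   │ │
├───┴─┬─┐ ╵ ├─┐ │ │
│     │ │   │ │ │ │
│ ╶─┐ │ └─╴ │ │ └─┤
│   │ │     │ │   │
├─╴ │ └─────┘ ├─╴ │
│   │         │   │
│ ╶─┴─────────┘ ╷ │
│               │ │
└───────────────┴─┘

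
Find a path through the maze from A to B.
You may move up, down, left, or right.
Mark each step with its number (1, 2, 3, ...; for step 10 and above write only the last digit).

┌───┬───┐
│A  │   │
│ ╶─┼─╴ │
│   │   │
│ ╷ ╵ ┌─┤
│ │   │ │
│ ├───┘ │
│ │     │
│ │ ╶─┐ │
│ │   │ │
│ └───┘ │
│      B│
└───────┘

Finding the shortest path through the maze:
Path length: 8 steps
Directions: down → down → down → down → down → right → right → right

Solution:

┌───┬───┐
│A  │   │
│ ╶─┼─╴ │
│1  │   │
│ ╷ ╵ ┌─┤
│2│   │ │
│ ├───┘ │
│3│     │
│ │ ╶─┐ │
│4│   │ │
│ └───┘ │
│5 6 7 B│
└───────┘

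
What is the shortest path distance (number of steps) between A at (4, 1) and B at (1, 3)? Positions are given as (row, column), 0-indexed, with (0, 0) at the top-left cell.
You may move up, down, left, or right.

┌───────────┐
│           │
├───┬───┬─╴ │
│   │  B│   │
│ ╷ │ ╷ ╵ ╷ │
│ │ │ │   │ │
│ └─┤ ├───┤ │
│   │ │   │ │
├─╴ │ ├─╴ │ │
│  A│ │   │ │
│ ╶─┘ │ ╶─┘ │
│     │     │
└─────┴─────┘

Finding path from (4, 1) to (1, 3):
Path: (4,1) → (4,0) → (5,0) → (5,1) → (5,2) → (4,2) → (3,2) → (2,2) → (1,2) → (1,3)
Distance: 9 steps

Solution:

┌───────────┐
│           │
├───┬───┬─╴ │
│   │↱ B│   │
│ ╷ │ ╷ ╵ ╷ │
│ │ │↑│   │ │
│ └─┤ ├───┤ │
│   │↑│   │ │
├─╴ │ ├─╴ │ │
│↓ A│↑│   │ │
│ ╶─┘ │ ╶─┘ │
│↳ → ↑│     │
└─────┴─────┘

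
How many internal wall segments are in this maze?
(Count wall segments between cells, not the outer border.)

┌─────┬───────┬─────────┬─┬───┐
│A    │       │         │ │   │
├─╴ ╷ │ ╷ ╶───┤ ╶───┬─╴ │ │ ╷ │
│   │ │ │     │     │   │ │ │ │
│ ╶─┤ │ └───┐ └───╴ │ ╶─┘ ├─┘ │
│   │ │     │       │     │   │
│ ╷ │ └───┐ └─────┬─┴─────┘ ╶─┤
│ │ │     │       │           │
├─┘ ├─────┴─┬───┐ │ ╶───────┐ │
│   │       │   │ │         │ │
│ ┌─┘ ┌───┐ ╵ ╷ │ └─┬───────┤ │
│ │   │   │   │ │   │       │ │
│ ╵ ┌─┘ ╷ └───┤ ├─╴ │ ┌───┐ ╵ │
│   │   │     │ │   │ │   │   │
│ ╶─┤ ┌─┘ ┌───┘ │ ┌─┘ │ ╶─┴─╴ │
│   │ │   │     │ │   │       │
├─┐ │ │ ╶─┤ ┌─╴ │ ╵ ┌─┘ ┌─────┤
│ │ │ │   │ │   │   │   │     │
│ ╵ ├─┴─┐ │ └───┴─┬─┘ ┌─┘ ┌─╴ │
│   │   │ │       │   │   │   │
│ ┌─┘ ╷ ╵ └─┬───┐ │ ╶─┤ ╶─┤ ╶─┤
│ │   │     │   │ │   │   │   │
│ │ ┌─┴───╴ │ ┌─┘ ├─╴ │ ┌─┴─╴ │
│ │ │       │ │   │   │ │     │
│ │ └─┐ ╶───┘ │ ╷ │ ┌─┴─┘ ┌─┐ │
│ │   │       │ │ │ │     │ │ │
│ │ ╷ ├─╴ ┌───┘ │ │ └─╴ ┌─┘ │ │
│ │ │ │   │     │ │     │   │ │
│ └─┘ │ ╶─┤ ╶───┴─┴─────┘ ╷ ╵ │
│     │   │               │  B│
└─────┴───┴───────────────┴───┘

Counting internal wall segments:
Total internal walls: 196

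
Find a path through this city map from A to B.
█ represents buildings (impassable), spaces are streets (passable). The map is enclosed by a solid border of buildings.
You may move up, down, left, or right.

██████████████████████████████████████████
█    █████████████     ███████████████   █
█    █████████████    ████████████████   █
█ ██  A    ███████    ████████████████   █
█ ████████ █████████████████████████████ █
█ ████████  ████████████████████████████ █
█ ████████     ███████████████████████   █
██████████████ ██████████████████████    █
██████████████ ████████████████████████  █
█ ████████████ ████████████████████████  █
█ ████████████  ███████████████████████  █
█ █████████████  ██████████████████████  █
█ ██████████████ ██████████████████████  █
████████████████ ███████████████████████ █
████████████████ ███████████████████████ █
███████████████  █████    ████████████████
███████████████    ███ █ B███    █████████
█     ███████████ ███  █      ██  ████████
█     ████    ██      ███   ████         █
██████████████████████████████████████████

Finding the shortest path from A to B:
Movement: cardinal only
Path length: 38 steps
Directions: right → right → right → right → down → down → down → right → right → right → right → down → down → down → down → right → down → right → down → down → down → down → down → right → down → down → right → right → right → right → up → right → up → up → right → right → down → right

Solution:

██████████████████████████████████████████
█    █████████████     ███████████████   █
█    █████████████    ████████████████   █
█ ██  A→→→↓███████    ████████████████   █
█ ████████↓█████████████████████████████ █
█ ████████↓ ████████████████████████████ █
█ ████████↳→→→↓███████████████████████   █
██████████████↓██████████████████████    █
██████████████↓████████████████████████  █
█ ████████████↓████████████████████████  █
█ ████████████↳↓███████████████████████  █
█ █████████████↳↓██████████████████████  █
█ ██████████████↓██████████████████████  █
████████████████↓███████████████████████ █
████████████████↓███████████████████████ █
███████████████ ↓█████↱→↓ ████████████████
███████████████ ↳↓ ███↑█↳B███    █████████
█     ███████████↓███↱↑█      ██  ████████
█     ████    ██ ↳→→→↑███   ████         █
██████████████████████████████████████████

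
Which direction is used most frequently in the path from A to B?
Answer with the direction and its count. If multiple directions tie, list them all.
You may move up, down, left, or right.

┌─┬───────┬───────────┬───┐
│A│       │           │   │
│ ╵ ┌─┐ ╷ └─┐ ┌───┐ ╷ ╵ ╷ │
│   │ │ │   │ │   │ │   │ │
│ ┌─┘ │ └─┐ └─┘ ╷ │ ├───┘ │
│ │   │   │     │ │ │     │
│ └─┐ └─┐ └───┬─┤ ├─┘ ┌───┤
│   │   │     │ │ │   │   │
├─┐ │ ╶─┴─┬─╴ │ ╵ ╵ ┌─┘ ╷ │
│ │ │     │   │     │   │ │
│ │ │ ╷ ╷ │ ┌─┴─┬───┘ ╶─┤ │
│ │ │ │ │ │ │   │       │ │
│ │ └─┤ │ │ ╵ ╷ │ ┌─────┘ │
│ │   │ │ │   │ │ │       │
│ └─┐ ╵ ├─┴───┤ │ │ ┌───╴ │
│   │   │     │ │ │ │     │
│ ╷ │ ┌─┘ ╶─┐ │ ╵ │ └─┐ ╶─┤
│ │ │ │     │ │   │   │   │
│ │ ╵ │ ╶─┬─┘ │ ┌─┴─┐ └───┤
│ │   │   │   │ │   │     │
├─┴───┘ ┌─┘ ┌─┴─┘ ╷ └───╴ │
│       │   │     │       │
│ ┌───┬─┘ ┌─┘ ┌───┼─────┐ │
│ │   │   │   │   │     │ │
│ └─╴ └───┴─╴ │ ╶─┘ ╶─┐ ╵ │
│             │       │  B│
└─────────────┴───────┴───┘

Directions: down, right, up, right, right, down, down, right, down, right, right, down, left, down, down, right, up, right, down, down, down, right, up, up, up, right, right, up, right, up, right, down, down, down, left, left, left, down, down, right, down, right, right, down, down, down
Counts: {'down': 19, 'right': 16, 'up': 7, 'left': 4}
Most common: down (19 times)

Solution:

┌─┬───────┬───────────┬───┐
│A│↱ → ↓  │           │   │
│ ╵ ┌─┐ ╷ └─┐ ┌───┐ ╷ ╵ ╷ │
│↳ ↑│ │↓│   │ │   │ │   │ │
│ ┌─┘ │ └─┐ └─┘ ╷ │ ├───┘ │
│ │   │↳ ↓│     │ │ │     │
│ └─┐ └─┐ └───┬─┤ ├─┘ ┌───┤
│   │   │↳ → ↓│ │ │   │↱ ↓│
├─┐ │ ╶─┴─┬─╴ │ ╵ ╵ ┌─┘ ╷ │
│ │ │     │↓ ↲│     │↱ ↑│↓│
│ │ │ ╷ ╷ │ ┌─┴─┬───┘ ╶─┤ │
│ │ │ │ │ │↓│↱ ↓│↱ → ↑  │↓│
│ │ └─┤ │ │ ╵ ╷ │ ┌─────┘ │
│ │   │ │ │↳ ↑│↓│↑│↓ ← ← ↲│
│ └─┐ ╵ ├─┴───┤ │ │ ┌───╴ │
│   │   │     │↓│↑│↓│     │
│ ╷ │ ┌─┘ ╶─┐ │ ╵ │ └─┐ ╶─┤
│ │ │ │     │ │↳ ↑│↳ ↓│   │
│ │ ╵ │ ╶─┬─┘ │ ┌─┴─┐ └───┤
│ │   │   │   │ │   │↳ → ↓│
├─┴───┘ ┌─┘ ┌─┴─┘ ╷ └───╴ │
│       │   │     │      ↓│
│ ┌───┬─┘ ┌─┘ ┌───┼─────┐ │
│ │   │   │   │   │     │↓│
│ └─╴ └───┴─╴ │ ╶─┘ ╶─┐ ╵ │
│             │       │  B│
└─────────────┴───────┴───┘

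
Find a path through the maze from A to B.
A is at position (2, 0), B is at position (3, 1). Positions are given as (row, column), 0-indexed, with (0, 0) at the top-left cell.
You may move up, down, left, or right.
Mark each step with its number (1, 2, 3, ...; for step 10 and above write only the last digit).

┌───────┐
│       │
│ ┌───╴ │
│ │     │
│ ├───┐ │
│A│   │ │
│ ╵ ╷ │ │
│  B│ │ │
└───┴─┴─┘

Finding the shortest path from (2, 0) to (3, 1):
Path length: 2 steps
Directions: down → right

Solution:

┌───────┐
│       │
│ ┌───╴ │
│ │     │
│ ├───┐ │
│A│   │ │
│ ╵ ╷ │ │
│1 B│ │ │
└───┴─┴─┘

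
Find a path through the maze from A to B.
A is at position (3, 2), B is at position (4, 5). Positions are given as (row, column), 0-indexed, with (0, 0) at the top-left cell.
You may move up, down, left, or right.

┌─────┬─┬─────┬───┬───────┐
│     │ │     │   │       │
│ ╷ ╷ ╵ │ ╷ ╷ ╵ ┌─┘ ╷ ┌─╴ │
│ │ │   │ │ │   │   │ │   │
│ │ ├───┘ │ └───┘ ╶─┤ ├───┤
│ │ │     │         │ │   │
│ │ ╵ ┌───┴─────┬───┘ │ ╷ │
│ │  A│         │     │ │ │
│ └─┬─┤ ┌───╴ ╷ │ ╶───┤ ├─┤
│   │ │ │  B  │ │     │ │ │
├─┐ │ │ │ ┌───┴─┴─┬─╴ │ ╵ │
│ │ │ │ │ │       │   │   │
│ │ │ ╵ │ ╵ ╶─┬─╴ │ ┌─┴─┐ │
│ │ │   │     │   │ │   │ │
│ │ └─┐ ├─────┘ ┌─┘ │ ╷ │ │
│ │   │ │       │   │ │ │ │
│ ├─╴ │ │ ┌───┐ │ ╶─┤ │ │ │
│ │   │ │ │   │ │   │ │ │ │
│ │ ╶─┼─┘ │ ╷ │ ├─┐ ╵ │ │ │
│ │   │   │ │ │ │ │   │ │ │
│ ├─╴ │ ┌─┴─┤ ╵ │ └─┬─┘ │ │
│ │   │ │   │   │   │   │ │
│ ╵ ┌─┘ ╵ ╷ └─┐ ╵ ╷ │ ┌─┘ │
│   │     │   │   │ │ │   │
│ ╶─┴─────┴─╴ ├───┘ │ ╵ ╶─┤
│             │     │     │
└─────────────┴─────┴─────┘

Finding the shortest path from (3, 2) to (4, 5):
Path length: 54 steps
Directions: left → up → up → up → left → down → down → down → down → right → down → down → down → right → down → left → down → right → down → left → down → left → down → right → right → right → right → right → right → up → left → up → left → down → left → up → up → right → up → up → right → right → right → up → right → up → left → left → left → down → left → up → up → right

Solution:

┌─────┬─┬─────┬───┬───────┐
│↓ ↰  │ │     │   │       │
│ ╷ ╷ ╵ │ ╷ ╷ ╵ ┌─┘ ╷ ┌─╴ │
│↓│↑│   │ │ │   │   │ │   │
│ │ ├───┘ │ └───┘ ╶─┤ ├───┤
│↓│↑│     │         │ │   │
│ │ ╵ ┌───┴─────┬───┘ │ ╷ │
│↓│↑ A│         │     │ │ │
│ └─┬─┤ ┌───╴ ╷ │ ╶───┤ ├─┤
│↳ ↓│ │ │↱ B  │ │     │ │ │
├─┐ │ │ │ ┌───┴─┴─┬─╴ │ ╵ │
│ │↓│ │ │↑│↓ ← ← ↰│   │   │
│ │ │ ╵ │ ╵ ╶─┬─╴ │ ┌─┴─┐ │
│ │↓│   │↑ ↲  │↱ ↑│ │   │ │
│ │ └─┐ ├─────┘ ┌─┘ │ ╷ │ │
│ │↳ ↓│ │↱ → → ↑│   │ │ │ │
│ ├─╴ │ │ ┌───┐ │ ╶─┤ │ │ │
│ │↓ ↲│ │↑│   │ │   │ │ │ │
│ │ ╶─┼─┘ │ ╷ │ ├─┐ ╵ │ │ │
│ │↳ ↓│↱ ↑│ │ │ │ │   │ │ │
│ ├─╴ │ ┌─┴─┤ ╵ │ └─┬─┘ │ │
│ │↓ ↲│↑│↓ ↰│   │   │   │ │
│ ╵ ┌─┘ ╵ ╷ └─┐ ╵ ╷ │ ┌─┘ │
│↓ ↲│  ↑ ↲│↑ ↰│   │ │ │   │
│ ╶─┴─────┴─╴ ├───┘ │ ╵ ╶─┤
│↳ → → → → → ↑│     │     │
└─────────────┴─────┴─────┘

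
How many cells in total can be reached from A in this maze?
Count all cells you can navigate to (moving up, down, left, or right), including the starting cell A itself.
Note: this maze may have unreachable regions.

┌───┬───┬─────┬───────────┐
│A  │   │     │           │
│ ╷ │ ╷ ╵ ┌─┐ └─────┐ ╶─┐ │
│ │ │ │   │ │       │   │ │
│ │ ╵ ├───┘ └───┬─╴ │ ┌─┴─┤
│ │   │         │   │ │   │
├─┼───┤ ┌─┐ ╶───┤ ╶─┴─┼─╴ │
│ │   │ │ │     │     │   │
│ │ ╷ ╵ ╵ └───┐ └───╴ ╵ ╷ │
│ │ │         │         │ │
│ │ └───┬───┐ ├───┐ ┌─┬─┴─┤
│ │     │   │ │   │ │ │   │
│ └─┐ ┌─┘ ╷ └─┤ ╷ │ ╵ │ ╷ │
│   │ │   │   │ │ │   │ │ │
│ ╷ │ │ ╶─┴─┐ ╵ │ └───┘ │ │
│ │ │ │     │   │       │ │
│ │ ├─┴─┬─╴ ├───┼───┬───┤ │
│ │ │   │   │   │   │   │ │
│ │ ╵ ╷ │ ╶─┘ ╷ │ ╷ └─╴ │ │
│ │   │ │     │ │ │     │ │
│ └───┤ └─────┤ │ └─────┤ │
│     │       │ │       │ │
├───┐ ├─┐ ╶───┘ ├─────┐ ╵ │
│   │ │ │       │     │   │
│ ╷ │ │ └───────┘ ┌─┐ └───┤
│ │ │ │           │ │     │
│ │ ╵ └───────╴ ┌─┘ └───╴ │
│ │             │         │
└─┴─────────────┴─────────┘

Using BFS/flood-fill to find all reachable cells from A:
Maze size: 14 × 13 = 182 total cells
119 cell(s) are walled off and cannot be reached from A.
Reachable cells: 63

Reachable region (· marks reachable cells):

┌───┬───┬─────┬───────────┐
│A ·│· ·│· · ·│           │
│ ╷ │ ╷ ╵ ┌─┐ └─────┐ ╶─┐ │
│·│·│·│· ·│·│· · · ·│   │ │
│ │ ╵ ├───┘ └───┬─╴ │ ┌─┴─┤
│·│· ·│· · · · ·│· ·│ │· ·│
├─┼───┤ ┌─┐ ╶───┤ ╶─┴─┼─╴ │
│ │· ·│·│·│· · ·│· · ·│· ·│
│ │ ╷ ╵ ╵ └───┐ └───╴ ╵ ╷ │
│ │·│· · · · ·│· · · · ·│·│
│ │ └───┬───┐ ├───┐ ┌─┬─┴─┤
│ │· · ·│   │·│   │·│·│   │
│ └─┐ ┌─┘ ╷ └─┤ ╷ │ ╵ │ ╷ │
│   │·│   │   │ │ │· ·│ │ │
│ ╷ │ │ ╶─┴─┐ ╵ │ └───┘ │ │
│ │ │·│     │   │       │ │
│ │ ├─┴─┬─╴ ├───┼───┬───┤ │
│ │ │   │   │   │   │   │ │
│ │ ╵ ╷ │ ╶─┘ ╷ │ ╷ └─╴ │ │
│ │   │ │     │ │ │     │ │
│ └───┤ └─────┤ │ └─────┤ │
│     │       │ │       │ │
├───┐ ├─┐ ╶───┘ ├─────┐ ╵ │
│   │ │ │       │     │   │
│ ╷ │ │ └───────┘ ┌─┐ └───┤
│ │ │ │           │ │     │
│ │ ╵ └───────╴ ┌─┘ └───╴ │
│ │             │         │
└─┴─────────────┴─────────┘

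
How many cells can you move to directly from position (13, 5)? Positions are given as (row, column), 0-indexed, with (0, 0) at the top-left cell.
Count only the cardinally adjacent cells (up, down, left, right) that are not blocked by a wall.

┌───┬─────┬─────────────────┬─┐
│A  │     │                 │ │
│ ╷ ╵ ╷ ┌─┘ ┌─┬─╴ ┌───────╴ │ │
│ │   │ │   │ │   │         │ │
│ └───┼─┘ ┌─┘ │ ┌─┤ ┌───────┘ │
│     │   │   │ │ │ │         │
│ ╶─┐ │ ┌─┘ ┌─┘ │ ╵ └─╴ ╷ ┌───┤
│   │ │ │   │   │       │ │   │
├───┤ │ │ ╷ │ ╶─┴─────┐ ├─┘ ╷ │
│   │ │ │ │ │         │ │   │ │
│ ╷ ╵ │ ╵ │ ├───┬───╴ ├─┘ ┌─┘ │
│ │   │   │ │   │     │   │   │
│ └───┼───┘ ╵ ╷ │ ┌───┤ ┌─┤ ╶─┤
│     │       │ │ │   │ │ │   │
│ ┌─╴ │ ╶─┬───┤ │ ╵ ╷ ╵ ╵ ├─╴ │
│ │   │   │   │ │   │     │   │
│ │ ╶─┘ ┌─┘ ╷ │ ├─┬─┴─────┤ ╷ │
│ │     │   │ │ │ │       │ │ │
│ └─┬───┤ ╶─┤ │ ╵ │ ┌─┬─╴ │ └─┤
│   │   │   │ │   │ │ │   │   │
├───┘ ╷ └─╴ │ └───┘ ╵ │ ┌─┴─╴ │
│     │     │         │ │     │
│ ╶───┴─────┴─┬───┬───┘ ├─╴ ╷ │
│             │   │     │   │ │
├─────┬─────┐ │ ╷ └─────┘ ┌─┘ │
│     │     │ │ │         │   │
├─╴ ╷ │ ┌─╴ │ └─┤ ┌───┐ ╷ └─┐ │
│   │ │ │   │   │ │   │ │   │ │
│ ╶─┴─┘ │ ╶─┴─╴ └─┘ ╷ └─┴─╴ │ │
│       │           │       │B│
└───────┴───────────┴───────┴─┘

Checking passable neighbors of (13, 5):
Neighbors: (12, 5), (13, 4)
Count: 2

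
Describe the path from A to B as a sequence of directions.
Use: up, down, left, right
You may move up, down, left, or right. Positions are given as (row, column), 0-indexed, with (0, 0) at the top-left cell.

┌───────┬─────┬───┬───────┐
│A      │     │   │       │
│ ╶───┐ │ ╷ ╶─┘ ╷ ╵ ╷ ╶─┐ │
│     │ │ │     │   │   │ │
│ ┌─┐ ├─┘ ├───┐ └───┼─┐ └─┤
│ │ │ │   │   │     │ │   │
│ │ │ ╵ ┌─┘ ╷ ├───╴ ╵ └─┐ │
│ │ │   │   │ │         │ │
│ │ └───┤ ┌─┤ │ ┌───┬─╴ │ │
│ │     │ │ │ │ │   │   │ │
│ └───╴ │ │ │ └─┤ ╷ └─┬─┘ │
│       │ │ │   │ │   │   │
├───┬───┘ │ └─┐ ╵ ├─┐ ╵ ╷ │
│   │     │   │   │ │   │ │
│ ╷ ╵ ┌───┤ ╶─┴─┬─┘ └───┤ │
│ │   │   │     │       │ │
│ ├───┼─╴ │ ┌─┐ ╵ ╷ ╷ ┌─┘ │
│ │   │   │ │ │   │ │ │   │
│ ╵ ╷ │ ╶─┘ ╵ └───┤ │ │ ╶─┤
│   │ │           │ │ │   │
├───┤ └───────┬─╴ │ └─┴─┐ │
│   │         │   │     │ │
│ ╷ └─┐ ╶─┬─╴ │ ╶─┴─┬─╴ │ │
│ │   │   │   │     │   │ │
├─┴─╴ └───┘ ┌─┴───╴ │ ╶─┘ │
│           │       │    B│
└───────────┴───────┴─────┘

Finding the path and converting it to directions:
Path through cells: (0,0) → (1,0) → (1,1) → (1,2) → (2,2) → (3,2) → (3,3) → (2,3) → (2,4) → (1,4) → (0,4) → (0,5) → (1,5) → (1,6) → (1,7) → (0,7) → (0,8) → (1,8) → (1,9) → (0,9) → (0,10) → (1,10) → (1,11) → (2,11) → (2,12) → (3,12) → (4,12) → (5,12) → (6,12) → (7,12) → (8,12) → (8,11) → (9,11) → (9,12) → (10,12) → (11,12) → (12,12)
Directions: down, right, right, down, down, right, up, right, up, up, right, down, right, right, up, right, down, right, up, right, down, right, down, right, down, down, down, down, down, down, left, down, right, down, down, down

Solution:

┌───────┬─────┬───┬───────┐
│A      │↱ ↓  │↱ ↓│↱ ↓    │
│ ╶───┐ │ ╷ ╶─┘ ╷ ╵ ╷ ╶─┐ │
│↳ → ↓│ │↑│↳ → ↑│↳ ↑│↳ ↓│ │
│ ┌─┐ ├─┘ ├───┐ └───┼─┐ └─┤
│ │ │↓│↱ ↑│   │     │ │↳ ↓│
│ │ │ ╵ ┌─┘ ╷ ├───╴ ╵ └─┐ │
│ │ │↳ ↑│   │ │         │↓│
│ │ └───┤ ┌─┤ │ ┌───┬─╴ │ │
│ │     │ │ │ │ │   │   │↓│
│ └───╴ │ │ │ └─┤ ╷ └─┬─┘ │
│       │ │ │   │ │   │  ↓│
├───┬───┘ │ └─┐ ╵ ├─┐ ╵ ╷ │
│   │     │   │   │ │   │↓│
│ ╷ ╵ ┌───┤ ╶─┴─┬─┘ └───┤ │
│ │   │   │     │       │↓│
│ ├───┼─╴ │ ┌─┐ ╵ ╷ ╷ ┌─┘ │
│ │   │   │ │ │   │ │ │↓ ↲│
│ ╵ ╷ │ ╶─┘ ╵ └───┤ │ │ ╶─┤
│   │ │           │ │ │↳ ↓│
├───┤ └───────┬─╴ │ └─┴─┐ │
│   │         │   │     │↓│
│ ╷ └─┐ ╶─┬─╴ │ ╶─┴─┬─╴ │ │
│ │   │   │   │     │   │↓│
├─┴─╴ └───┘ ┌─┴───╴ │ ╶─┘ │
│           │       │    B│
└───────────┴───────┴─────┘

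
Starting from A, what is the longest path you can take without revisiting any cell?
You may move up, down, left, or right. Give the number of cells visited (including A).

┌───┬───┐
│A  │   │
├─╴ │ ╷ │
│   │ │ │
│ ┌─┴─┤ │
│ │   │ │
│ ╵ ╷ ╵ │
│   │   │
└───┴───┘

Finding longest simple path using DFS:
Start: (0, 0)
Longest path visits 16 cells
Path: A → right → down → left → down → down → right → up → right → down → right → up → up → up → left → down

Solution:

┌───┬───┐
│A ↓│↓ ↰│
├─╴ │ ╷ │
│↓ ↲│B│↑│
│ ┌─┴─┤ │
│↓│↱ ↓│↑│
│ ╵ ╷ ╵ │
│↳ ↑│↳ ↑│
└───┴───┘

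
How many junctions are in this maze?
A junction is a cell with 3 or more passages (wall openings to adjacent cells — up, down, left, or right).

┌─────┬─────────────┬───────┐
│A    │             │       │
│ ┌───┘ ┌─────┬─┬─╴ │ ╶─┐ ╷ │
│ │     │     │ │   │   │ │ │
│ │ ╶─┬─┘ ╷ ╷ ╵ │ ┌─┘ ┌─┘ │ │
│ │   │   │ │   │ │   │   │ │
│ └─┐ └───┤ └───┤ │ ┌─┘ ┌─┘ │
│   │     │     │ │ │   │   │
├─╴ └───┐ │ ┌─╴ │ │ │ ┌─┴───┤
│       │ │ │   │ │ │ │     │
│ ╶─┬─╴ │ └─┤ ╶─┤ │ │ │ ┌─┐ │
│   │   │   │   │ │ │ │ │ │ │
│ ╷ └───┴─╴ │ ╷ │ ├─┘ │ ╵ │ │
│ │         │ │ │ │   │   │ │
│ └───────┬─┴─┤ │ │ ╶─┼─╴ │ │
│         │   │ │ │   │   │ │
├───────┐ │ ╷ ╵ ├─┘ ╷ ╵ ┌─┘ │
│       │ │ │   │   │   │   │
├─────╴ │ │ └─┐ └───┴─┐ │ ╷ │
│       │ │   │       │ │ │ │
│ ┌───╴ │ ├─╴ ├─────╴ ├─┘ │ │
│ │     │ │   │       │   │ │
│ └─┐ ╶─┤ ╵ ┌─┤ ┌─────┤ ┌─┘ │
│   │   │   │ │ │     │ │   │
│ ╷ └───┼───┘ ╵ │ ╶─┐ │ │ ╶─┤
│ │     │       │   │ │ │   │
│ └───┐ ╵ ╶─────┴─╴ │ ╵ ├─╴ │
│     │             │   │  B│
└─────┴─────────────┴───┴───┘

Checking each cell for number of passages:

Junctions found (3+ passages):
  (0, 12): 3 passages
  (1, 5): 3 passages
  (1, 10): 3 passages
  (3, 5): 3 passages
  (4, 1): 3 passages
  (5, 0): 3 passages
  (5, 6): 3 passages
  (6, 12): 3 passages
  (7, 9): 3 passages
  (8, 7): 3 passages
  (8, 11): 3 passages
  (8, 13): 3 passages
  (9, 3): 3 passages
  (10, 2): 3 passages
  (11, 0): 3 passages
  (12, 6): 3 passages
  (13, 4): 3 passages
Total junctions: 17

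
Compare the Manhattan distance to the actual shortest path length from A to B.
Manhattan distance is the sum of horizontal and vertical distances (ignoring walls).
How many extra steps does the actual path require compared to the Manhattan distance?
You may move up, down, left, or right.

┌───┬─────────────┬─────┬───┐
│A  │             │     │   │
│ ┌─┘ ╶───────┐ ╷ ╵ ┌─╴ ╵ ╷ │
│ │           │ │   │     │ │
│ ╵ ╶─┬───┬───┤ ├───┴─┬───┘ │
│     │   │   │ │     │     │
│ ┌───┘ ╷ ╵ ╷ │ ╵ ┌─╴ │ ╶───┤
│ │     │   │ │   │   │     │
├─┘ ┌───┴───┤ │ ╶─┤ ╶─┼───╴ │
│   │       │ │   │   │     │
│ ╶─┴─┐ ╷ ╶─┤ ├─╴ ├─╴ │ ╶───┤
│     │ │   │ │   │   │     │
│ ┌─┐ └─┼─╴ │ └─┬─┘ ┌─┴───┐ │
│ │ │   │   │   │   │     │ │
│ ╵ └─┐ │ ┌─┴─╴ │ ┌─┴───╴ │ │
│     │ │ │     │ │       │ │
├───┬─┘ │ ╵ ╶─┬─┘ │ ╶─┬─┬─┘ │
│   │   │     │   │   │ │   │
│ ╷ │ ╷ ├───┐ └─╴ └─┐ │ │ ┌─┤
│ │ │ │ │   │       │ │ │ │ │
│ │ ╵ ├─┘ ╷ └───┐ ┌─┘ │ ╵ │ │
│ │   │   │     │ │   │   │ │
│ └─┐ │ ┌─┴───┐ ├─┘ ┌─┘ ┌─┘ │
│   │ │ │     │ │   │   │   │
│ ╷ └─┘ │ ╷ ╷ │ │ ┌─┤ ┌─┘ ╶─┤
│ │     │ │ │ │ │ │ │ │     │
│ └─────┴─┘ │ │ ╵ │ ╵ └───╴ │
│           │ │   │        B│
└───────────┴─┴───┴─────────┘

Manhattan distance: |13 - 0| + |13 - 0| = 26
Actual path length: 48
Extra steps: 48 - 26 = 22

Solution:

┌───┬─────────────┬─────┬───┐
│A  │↱ → → → → → ↓│↱ → ↓│↱ ↓│
│ ┌─┘ ╶───────┐ ╷ ╵ ┌─╴ ╵ ╷ │
│↓│↱ ↑        │ │↳ ↑│  ↳ ↑│↓│
│ ╵ ╶─┬───┬───┤ ├───┴─┬───┘ │
│↳ ↑  │   │   │ │     │↓ ← ↲│
│ ┌───┘ ╷ ╵ ╷ │ ╵ ┌─╴ │ ╶───┤
│ │     │   │ │   │   │↳ → ↓│
├─┘ ┌───┴───┤ │ ╶─┤ ╶─┼───╴ │
│   │       │ │   │   │↓ ← ↲│
│ ╶─┴─┐ ╷ ╶─┤ ├─╴ ├─╴ │ ╶───┤
│     │ │   │ │   │   │↳ → ↓│
│ ┌─┐ └─┼─╴ │ └─┬─┘ ┌─┴───┐ │
│ │ │   │   │   │   │     │↓│
│ ╵ └─┐ │ ┌─┴─╴ │ ┌─┴───╴ │ │
│     │ │ │     │ │       │↓│
├───┬─┘ │ ╵ ╶─┬─┘ │ ╶─┬─┬─┘ │
│   │   │     │   │   │ │↓ ↲│
│ ╷ │ ╷ ├───┐ └─╴ └─┐ │ │ ┌─┤
│ │ │ │ │   │       │ │ │↓│ │
│ │ ╵ ├─┘ ╷ └───┐ ┌─┘ │ ╵ │ │
│ │   │   │     │ │   │↓ ↲│ │
│ └─┐ │ ┌─┴───┐ ├─┘ ┌─┘ ┌─┘ │
│   │ │ │     │ │   │↓ ↲│   │
│ ╷ └─┘ │ ╷ ╷ │ │ ┌─┤ ┌─┘ ╶─┤
│ │     │ │ │ │ │ │ │↓│     │
│ └─────┴─┘ │ │ ╵ │ ╵ └───╴ │
│           │ │   │  ↳ → → B│
└───────────┴─┴───┴─────────┘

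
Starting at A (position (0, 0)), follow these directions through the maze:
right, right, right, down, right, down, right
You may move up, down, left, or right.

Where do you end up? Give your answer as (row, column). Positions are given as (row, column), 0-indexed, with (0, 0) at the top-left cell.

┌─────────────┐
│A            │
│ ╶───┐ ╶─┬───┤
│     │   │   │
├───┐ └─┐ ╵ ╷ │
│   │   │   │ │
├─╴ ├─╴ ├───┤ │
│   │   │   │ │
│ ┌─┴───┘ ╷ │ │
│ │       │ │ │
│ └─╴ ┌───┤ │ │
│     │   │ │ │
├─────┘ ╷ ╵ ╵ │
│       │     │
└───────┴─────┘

Following directions step by step:
Start: (0, 0)
  right: (0, 0) → (0, 1)
  right: (0, 1) → (0, 2)
  right: (0, 2) → (0, 3)
  down: (0, 3) → (1, 3)
  right: (1, 3) → (1, 4)
  down: (1, 4) → (2, 4)
  right: (2, 4) → (2, 5)
Final position: (2, 5)

Path taken:

┌─────────────┐
│A → → ↓      │
│ ╶───┐ ╶─┬───┤
│     │↳ ↓│   │
├───┐ └─┐ ╵ ╷ │
│   │   │↳ B│ │
├─╴ ├─╴ ├───┤ │
│   │   │   │ │
│ ┌─┴───┘ ╷ │ │
│ │       │ │ │
│ └─╴ ┌───┤ │ │
│     │   │ │ │
├─────┘ ╷ ╵ ╵ │
│       │     │
└───────┴─────┘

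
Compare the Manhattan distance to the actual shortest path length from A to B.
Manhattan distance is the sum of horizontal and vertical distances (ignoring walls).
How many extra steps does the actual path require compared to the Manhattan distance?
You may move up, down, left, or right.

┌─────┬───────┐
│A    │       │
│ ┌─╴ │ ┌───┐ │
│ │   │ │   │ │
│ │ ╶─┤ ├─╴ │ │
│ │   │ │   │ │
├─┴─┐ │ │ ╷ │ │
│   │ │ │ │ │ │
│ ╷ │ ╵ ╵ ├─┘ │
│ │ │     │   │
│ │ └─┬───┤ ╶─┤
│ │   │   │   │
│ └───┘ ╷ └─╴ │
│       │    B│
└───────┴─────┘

Manhattan distance: |6 - 0| + |6 - 0| = 12
Actual path length: 24
Extra steps: 24 - 12 = 12

Solution:

┌─────┬───────┐
│A → ↓│↱ → → ↓│
│ ┌─╴ │ ┌───┐ │
│ │↓ ↲│↑│   │↓│
│ │ ╶─┤ ├─╴ │ │
│ │↳ ↓│↑│   │↓│
├─┴─┐ │ │ ╷ │ │
│   │↓│↑│ │ │↓│
│ ╷ │ ╵ ╵ ├─┘ │
│ │ │↳ ↑  │↓ ↲│
│ │ └─┬───┤ ╶─┤
│ │   │   │↳ ↓│
│ └───┘ ╷ └─╴ │
│       │    B│
└───────┴─────┘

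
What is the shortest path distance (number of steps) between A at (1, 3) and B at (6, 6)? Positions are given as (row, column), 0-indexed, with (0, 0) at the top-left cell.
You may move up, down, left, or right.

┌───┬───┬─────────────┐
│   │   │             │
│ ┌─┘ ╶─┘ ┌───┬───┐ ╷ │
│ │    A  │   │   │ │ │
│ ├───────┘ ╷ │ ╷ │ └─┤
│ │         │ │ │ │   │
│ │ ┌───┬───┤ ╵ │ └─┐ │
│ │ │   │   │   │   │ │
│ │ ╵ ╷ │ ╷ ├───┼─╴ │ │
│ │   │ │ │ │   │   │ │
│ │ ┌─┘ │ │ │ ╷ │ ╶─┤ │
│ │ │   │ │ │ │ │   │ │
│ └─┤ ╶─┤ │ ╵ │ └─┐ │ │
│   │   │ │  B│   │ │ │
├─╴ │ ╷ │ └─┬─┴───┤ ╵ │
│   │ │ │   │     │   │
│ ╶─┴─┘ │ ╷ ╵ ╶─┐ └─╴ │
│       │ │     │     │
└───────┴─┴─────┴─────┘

Finding path from (1, 3) to (6, 6):
Path: (1,3) → (1,4) → (0,4) → (0,5) → (0,6) → (0,7) → (0,8) → (0,9) → (1,9) → (2,9) → (2,10) → (3,10) → (4,10) → (5,10) → (6,10) → (7,10) → (8,10) → (8,9) → (8,8) → (7,8) → (7,7) → (7,6) → (8,6) → (8,5) → (7,5) → (7,4) → (6,4) → (5,4) → (4,4) → (3,4) → (3,5) → (4,5) → (5,5) → (6,5) → (6,6)
Distance: 34 steps

Solution:

┌───┬───┬─────────────┐
│   │   │↱ → → → → ↓  │
│ ┌─┘ ╶─┘ ┌───┬───┐ ╷ │
│ │    A ↑│   │   │↓│ │
│ ├───────┘ ╷ │ ╷ │ └─┤
│ │         │ │ │ │↳ ↓│
│ │ ┌───┬───┤ ╵ │ └─┐ │
│ │ │   │↱ ↓│   │   │↓│
│ │ ╵ ╷ │ ╷ ├───┼─╴ │ │
│ │   │ │↑│↓│   │   │↓│
│ │ ┌─┘ │ │ │ ╷ │ ╶─┤ │
│ │ │   │↑│↓│ │ │   │↓│
│ └─┤ ╶─┤ │ ╵ │ └─┐ │ │
│   │   │↑│↳ B│   │ │↓│
├─╴ │ ╷ │ └─┬─┴───┤ ╵ │
│   │ │ │↑ ↰│↓ ← ↰│  ↓│
│ ╶─┴─┘ │ ╷ ╵ ╶─┐ └─╴ │
│       │ │↑ ↲  │↑ ← ↲│
└───────┴─┴─────┴─────┘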